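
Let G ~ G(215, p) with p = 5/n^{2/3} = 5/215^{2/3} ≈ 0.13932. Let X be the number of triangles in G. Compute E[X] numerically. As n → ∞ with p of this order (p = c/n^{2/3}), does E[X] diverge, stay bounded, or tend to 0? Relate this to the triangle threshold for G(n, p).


Number of potential triangles: C(215, 3) = 1633355.
Each occurs with probability p³ ≈ (0.13932)³ ≈ 2.7041644e-03.
By linearity: E[X] = C(215, 3)·p³ ≈ 1633355 · 2.7041644e-03 ≈ 4416.86047.
Since α = 2/3 < 1, p = c/n^{2/3} ≫ 1/n is above the triangle threshold p ~ 1/n. Asymptotically E[X] ~ (c³/6)·n^{3(1−α)} = (5³/6)·n^{1} → ∞; triangles are abundant w.h.p.

E[X] ≈ 4416.86047; in regime p = Θ(1/n^{2/3}) E[X] diverges (above the triangle threshold p ~ 1/n).


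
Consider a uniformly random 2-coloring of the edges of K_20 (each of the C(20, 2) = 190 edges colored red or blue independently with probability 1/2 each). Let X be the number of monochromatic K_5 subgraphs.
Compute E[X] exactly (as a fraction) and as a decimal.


Let X = Σ_S X_S over the C(20, 5) = 15504 subsets S of size 5, where X_S = 1 if the K_5 on S is monochromatic.
For a fixed S, the K_5 on S has C(5, 2) = 10 edges. P[all 10 edges red] = (1/2)^10, and likewise for blue, so P[monochromatic] = 2·(1/2)^10 = 2^{1 − 10} = 1/512.
By linearity: E[X] = C(20, 5) · 2^{1 − 10} = 15504 · 1/512 = 969/32.
Numerically: E[X] ≈ 30.2812.

E[X] = C(20,5)·2^(1−C(5,2)) = 969/32 ≈ 30.2812.


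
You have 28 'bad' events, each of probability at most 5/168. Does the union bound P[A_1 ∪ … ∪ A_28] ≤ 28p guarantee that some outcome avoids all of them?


Union bound: P[∪_{i=1}^{28} A_i] ≤ Σ_i P[A_i] ≤ 28·p = 28·(5/168) = 5/6.
Numerically: 5/6 ≈ 0.833333.
Is 5/6 < 1? YES.
Since P[∪ A_i] ≤ 5/6 < 1, the complement has P[∩ A_i^c] ≥ 1 − 5/6 = 1/6 > 0, so some outcome avoids every A_i.

28·p = 5/6 ≈ 0.833333; existence CERTIFIED by the union bound.


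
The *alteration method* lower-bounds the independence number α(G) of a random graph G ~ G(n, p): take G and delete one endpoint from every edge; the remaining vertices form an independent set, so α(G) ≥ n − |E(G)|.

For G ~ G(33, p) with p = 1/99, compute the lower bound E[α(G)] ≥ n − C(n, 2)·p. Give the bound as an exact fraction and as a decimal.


E[|E(G)|] = C(33, 2)·p = 528 · (1/99) = 16/3.
E[α(G)] ≥ n − E[|E(G)|] = 33 − 16/3 = 83/3.
Numerically: ≈ 27.66667.
(This is only a lower bound; the true E[α(G)] may be larger.)

E[α(G)] ≥ 83/3 ≈ 27.66667.


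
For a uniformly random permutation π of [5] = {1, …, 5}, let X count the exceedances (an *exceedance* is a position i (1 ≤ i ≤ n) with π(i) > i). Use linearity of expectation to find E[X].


Write X = Σ_{i=1}^{5} X_i, where X_i = 1_{π(i) > i}.
For each fixed i, π(i) is uniform over {1, …, 5} (marginal of a uniform permutation), so P[π(i) > i] = (n − i)/n. Summing: Σ_{i=1}^{5} (n − i)/n = (0 + 1 + … + 4)/5 = 5(5 − 1)/(2·5) = (5 − 1)/2.
Hence E[X] = Σ_{i=1}^{5} (5 − i)/5 = 2 ≈ 2.0000.

E[X] = 2 = 2.0000.


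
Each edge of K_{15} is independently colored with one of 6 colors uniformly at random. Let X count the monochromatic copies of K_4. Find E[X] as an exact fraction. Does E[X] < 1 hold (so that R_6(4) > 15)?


E[X] = C(15, 4) · 6^{1 − 6} = 1365 · 6^{−5} = 1365/7776.
As a reduced fraction: E[X] = 455/2592 ≈ 0.1755.
Is E[X] < 1? YES.
Since E[X] < 1, there exists a 6-coloring of K_{15} with no monochromatic K_4; hence R_6(4) > 15.

E[X] = 455/2592 ≈ 0.1755; E[X] < 1, so R_6(4) > 15.


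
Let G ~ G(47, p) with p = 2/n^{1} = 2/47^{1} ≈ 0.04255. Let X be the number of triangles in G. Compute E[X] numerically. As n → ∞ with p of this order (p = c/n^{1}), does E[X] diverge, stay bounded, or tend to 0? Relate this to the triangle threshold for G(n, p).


Number of potential triangles: C(47, 3) = 16215.
Each occurs with probability p³ ≈ (0.04255)³ ≈ 7.705422e-05.
By linearity: E[X] = C(47, 3)·p³ ≈ 16215 · 7.705422e-05 ≈ 1.2494.
Here α = 1, so p = 2/n is exactly at the triangle threshold p ~ 1/n. Asymptotically E[X] → c³/6 = 2³/6 = 4/3 ≈ 1.3333, a bounded constant. In this regime the triangle count is asymptotically Poisson(c³/6).

E[X] ≈ 1.2494; in regime p = Θ(1/n^{1}) E[X] stays bounded (at the triangle threshold p ~ 1/n).


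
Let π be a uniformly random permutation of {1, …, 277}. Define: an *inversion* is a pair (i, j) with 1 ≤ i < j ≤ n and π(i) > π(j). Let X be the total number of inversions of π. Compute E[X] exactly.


Write X = Σ X_I over the C(277, 2) = 38226 pairs i < j, with X_I the indicator of one inversion.
There are 38226 indicators.
For each fixed pair i < j, the values π(i) and π(j) are two distinct elements of {1, …, 277} in uniformly random order; by symmetry P[π(i) > π(j)] = 1/2.
By linearity: E[X] = 38226 · (1/2) = C(277, 2) · (1/2) = 38226/2 = 19113 ≈ 19113.0000.

E[X] = 19113 = 19113.0000.


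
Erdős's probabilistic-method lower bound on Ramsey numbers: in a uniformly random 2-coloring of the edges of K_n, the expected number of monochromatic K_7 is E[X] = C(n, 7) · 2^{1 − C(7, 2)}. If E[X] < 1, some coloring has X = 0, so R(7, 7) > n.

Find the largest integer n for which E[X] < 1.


We need C(n, 7) · 2^{1 − 21} < 1, i.e. C(n, 7) < 2^{21 − 1} = 1048576.
Check values of n near the boundary:
  n = 24: C(24, 7) = 346104; 346104 < 1048576? YES
  n = 25: C(25, 7) = 480700; 480700 < 1048576? YES
  n = 26: C(26, 7) = 657800; 657800 < 1048576? YES
  n = 27: C(27, 7) = 888030; 888030 < 1048576? YES
  n = 28: C(28, 7) = 1184040; 1184040 < 1048576? NO
  n = 29: C(29, 7) = 1560780; 1560780 < 1048576? NO
The largest n with C(n, 7) < 1048576 is n = 27 (where E[X] = 444015/524288 ≈ 0.8469). Hence R(7, 7) > 27, i.e. R(7, 7) ≥ 28.

Largest n = 27; hence R(7, 7) > 27.


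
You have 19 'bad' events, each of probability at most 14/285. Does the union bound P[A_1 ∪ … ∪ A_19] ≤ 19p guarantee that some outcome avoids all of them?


Union bound: P[∪_{i=1}^{19} A_i] ≤ Σ_i P[A_i] ≤ 19·p = 19·(14/285) = 14/15.
Numerically: 14/15 ≈ 0.93333.
Is 14/15 < 1? YES.
Since P[∪ A_i] ≤ 14/15 < 1, the complement has P[∩ A_i^c] ≥ 1 − 14/15 = 1/15 > 0, so some outcome avoids every A_i.

19·p = 14/15 ≈ 0.93333; existence CERTIFIED by the union bound.


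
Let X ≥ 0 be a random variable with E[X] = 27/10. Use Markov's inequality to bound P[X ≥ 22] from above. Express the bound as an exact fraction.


μ = E[X] = 27/10, a = 22.
Markov: P[X ≥ 22] ≤ μ/a = (27/10)/22 = 27/220.
Numerically: ≈ 0.123.
(Since a = 22 > μ = 2.700, the bound 27/220 is < 1 and informative.)

P[X ≥ 22] ≤ 27/220 ≈ 0.123.


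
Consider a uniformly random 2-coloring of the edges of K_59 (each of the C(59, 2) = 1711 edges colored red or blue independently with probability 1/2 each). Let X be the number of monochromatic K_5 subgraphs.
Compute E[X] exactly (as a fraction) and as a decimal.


Let X = Σ_S X_S over the C(59, 5) = 5006386 subsets S of size 5, where X_S = 1 if the K_5 on S is monochromatic.
For a fixed S, the K_5 on S has C(5, 2) = 10 edges. P[all 10 edges red] = (1/2)^10, and likewise for blue, so P[monochromatic] = 2·(1/2)^10 = 2^{1 − 10} = 1/512.
Summing: E[X] = C(59, 5) · 2^{1 − 10} = 5006386 · 1/512 = 2503193/256.
Numerically: E[X] ≈ 9778.097656.

E[X] = C(59,5)·2^(1−C(5,2)) = 2503193/256 ≈ 9778.097656.


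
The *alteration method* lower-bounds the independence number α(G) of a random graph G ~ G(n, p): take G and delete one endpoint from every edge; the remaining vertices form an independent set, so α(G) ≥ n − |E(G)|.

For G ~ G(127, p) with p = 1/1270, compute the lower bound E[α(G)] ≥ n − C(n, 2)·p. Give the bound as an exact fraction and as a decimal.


E[|E(G)|] = C(127, 2)·p = 8001 · (1/1270) = 63/10.
E[α(G)] ≥ n − E[|E(G)|] = 127 − 63/10 = 1207/10.
Numerically: ≈ 120.7000.
(This is only a lower bound; the true E[α(G)] may be larger.)

E[α(G)] ≥ 1207/10 ≈ 120.7000.


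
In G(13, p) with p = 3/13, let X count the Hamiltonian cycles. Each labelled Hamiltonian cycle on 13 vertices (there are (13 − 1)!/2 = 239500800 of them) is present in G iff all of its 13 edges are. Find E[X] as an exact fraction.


K_13 has (13 − 1)!/2 = 239500800 labelled Hamiltonian cycles.
For each such Hamiltonian cycle H, let X_H = 1 if all 13 edges of H are present in G. Then P[X_H = 1] = p^{13} = (3/13)^{13} = 1594323/302875106592253.
By linearity of expectation: E[X] = Σ_H E[X_H] = 239500800 · p^{13} = 239500800 · 1594323/302875106592253 = 381841633958400/302875106592253.
Numerically: E[X] ≈ 1.2607.

E[X] = 239500800 · (3/13)^{13} = 381841633958400/302875106592253 ≈ 1.2607.


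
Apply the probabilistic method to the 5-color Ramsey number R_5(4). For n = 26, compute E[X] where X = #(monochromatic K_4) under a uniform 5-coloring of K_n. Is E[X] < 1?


E[X] = C(26, 4) · 5^{1 − 6} = 14950 · 5^{−5} = 14950/3125.
As a reduced fraction: E[X] = 598/125 ≈ 4.784.
Is E[X] < 1? NO.
Since E[X] ≥ 1, the first-moment bound is inconclusive at n = 26; it does NOT by itself certify R_5(4) > 26.

E[X] = 598/125 ≈ 4.784; E[X] ≥ 1; first-moment method inconclusive here.


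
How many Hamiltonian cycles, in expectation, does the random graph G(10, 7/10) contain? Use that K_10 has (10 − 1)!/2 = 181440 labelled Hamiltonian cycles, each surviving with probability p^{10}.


K_10 has (10 − 1)!/2 = 181440 labelled Hamiltonian cycles.
For each such Hamiltonian cycle H, let X_H = 1 if all 10 edges of H are present in G. Then P[X_H = 1] = p^{10} = (7/10)^{10} = 282475249/10000000000.
By linearity of expectation: E[X] = Σ_H E[X_H] = 181440 · p^{10} = 181440 · 282475249/10000000000 = 160163466183/31250000.
Numerically: E[X] ≈ 5125.23.

E[X] = 181440 · (7/10)^{10} = 160163466183/31250000 ≈ 5125.23.


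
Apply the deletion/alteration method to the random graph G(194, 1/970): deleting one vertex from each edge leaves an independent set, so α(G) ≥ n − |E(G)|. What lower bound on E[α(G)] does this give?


E[|E(G)|] = C(194, 2)·p = 18721 · (1/970) = 193/10.
E[α(G)] ≥ n − E[|E(G)|] = 194 − 193/10 = 1747/10.
Numerically: ≈ 174.700000.
(This is only a lower bound; the true E[α(G)] may be larger.)

E[α(G)] ≥ 1747/10 ≈ 174.700000.


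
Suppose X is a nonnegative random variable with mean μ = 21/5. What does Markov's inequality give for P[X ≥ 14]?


μ = E[X] = 21/5, a = 14.
Markov: P[X ≥ 14] ≤ μ/a = (21/5)/14 = 3/10.
Numerically: ≈ 0.3000.
(Since a = 14 > μ = 4.2000, the bound 3/10 is < 1 and informative.)

P[X ≥ 14] ≤ 3/10 ≈ 0.3000.


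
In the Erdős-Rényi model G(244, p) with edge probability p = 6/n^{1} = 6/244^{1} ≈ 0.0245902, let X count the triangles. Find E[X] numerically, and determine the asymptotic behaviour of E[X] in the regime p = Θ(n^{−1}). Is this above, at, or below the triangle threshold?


Number of potential triangles: C(244, 3) = 2391444.
Each occurs with probability p³ ≈ (0.0245902)³ ≈ 1.48690860e-05.
By linearity: E[X] = C(244, 3)·p³ ≈ 2391444 · 1.48690860e-05 ≈ 35.558586.
Here α = 1, so p = 6/n is exactly at the triangle threshold p ~ 1/n. Asymptotically E[X] → c³/6 = 6³/6 = 36 ≈ 36.000000, a bounded constant. In this regime the triangle count is asymptotically Poisson(c³/6).

E[X] ≈ 35.558586; in regime p = Θ(1/n^{1}) E[X] stays bounded (at the triangle threshold p ~ 1/n).


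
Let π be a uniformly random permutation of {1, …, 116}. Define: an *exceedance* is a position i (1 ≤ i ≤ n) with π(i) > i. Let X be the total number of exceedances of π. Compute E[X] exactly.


Write X = Σ_{i=1}^{116} X_i, where X_i = 1_{π(i) > i}.
For each fixed i, π(i) is uniform over {1, …, 116} (marginal of a uniform permutation), so P[π(i) > i] = (n − i)/n. Summing: Σ_{i=1}^{116} (n − i)/n = (0 + 1 + … + 115)/116 = 116(116 − 1)/(2·116) = (116 − 1)/2.
Hence E[X] = Σ_{i=1}^{116} (116 − i)/116 = 115/2 ≈ 57.500000.

E[X] = 115/2 = 57.500000.


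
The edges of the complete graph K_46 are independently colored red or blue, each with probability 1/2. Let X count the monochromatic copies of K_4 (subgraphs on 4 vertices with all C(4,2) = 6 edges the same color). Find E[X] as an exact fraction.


Let X = Σ_S X_S over the C(46, 4) = 163185 subsets S of size 4, where X_S = 1 if the K_4 on S is monochromatic.
For a fixed S, the K_4 on S has C(4, 2) = 6 edges. P[all 6 edges red] = (1/2)^6, and likewise for blue, so P[monochromatic] = 2·(1/2)^6 = 2^{1 − 6} = 1/32.
By linearity of expectation: E[X] = C(46, 4) · 2^{1 − 6} = 163185 · 1/32 = 163185/32.
Numerically: E[X] ≈ 5099.53125.

E[X] = C(46,4)·2^(1−C(4,2)) = 163185/32 ≈ 5099.53125.


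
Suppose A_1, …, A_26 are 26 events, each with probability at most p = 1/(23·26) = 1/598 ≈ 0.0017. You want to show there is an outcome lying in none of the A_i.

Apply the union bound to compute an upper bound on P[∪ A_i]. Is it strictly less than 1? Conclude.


Union bound: P[∪_{i=1}^{26} A_i] ≤ Σ_i P[A_i] ≤ 26·p = 26·(1/598) = 1/23.
Numerically: 1/23 ≈ 0.0435.
Is 1/23 < 1? YES.
Since P[∪ A_i] ≤ 1/23 < 1, the complement has P[∩ A_i^c] ≥ 1 − 1/23 = 22/23 > 0, so some outcome avoids every A_i.

26·p = 1/23 ≈ 0.0435; existence CERTIFIED by the union bound.


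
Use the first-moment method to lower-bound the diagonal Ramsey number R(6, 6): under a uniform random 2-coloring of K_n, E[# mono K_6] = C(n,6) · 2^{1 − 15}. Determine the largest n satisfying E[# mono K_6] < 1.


We need C(n, 6) · 2^{1 − 15} < 1, i.e. C(n, 6) < 2^{15 − 1} = 16384.
Check values of n near the boundary:
  n = 14: C(14, 6) = 3003; 3003 < 16384? YES
  n = 15: C(15, 6) = 5005; 5005 < 16384? YES
  n = 16: C(16, 6) = 8008; 8008 < 16384? YES
  n = 17: C(17, 6) = 12376; 12376 < 16384? YES
  n = 18: C(18, 6) = 18564; 18564 < 16384? NO
The largest n with C(n, 6) < 16384 is n = 17 (where E[X] = 1547/2048 ≈ 0.755). Hence R(6, 6) > 17, i.e. R(6, 6) ≥ 18.

Largest n = 17; hence R(6, 6) > 17.


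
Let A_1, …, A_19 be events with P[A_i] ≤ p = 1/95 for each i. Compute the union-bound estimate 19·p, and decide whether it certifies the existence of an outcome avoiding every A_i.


Union bound: P[∪_{i=1}^{19} A_i] ≤ Σ_i P[A_i] ≤ 19·p = 19·(1/95) = 1/5.
Numerically: 1/5 ≈ 0.20000.
Is 1/5 < 1? YES.
Since P[∪ A_i] ≤ 1/5 < 1, the complement has P[∩ A_i^c] ≥ 1 − 1/5 = 4/5 > 0, so some outcome avoids every A_i.

19·p = 1/5 ≈ 0.20000; existence CERTIFIED by the union bound.


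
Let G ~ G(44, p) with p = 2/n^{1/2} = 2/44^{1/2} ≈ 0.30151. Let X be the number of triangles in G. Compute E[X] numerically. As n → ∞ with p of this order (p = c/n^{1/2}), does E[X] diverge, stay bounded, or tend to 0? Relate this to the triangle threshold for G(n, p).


Number of potential triangles: C(44, 3) = 13244.
Each occurs with probability p³ ≈ (0.30151)³ ≈ 2.7410122e-02.
By linearity: E[X] = C(44, 3)·p³ ≈ 13244 · 2.7410122e-02 ≈ 363.01966.
Since α = 1/2 < 1, p = c/n^{1/2} ≫ 1/n is above the triangle threshold p ~ 1/n. Asymptotically E[X] ~ (c³/6)·n^{3(1−α)} = (2³/6)·n^{1.5} → ∞; triangles are abundant w.h.p.

E[X] ≈ 363.01966; in regime p = Θ(1/n^{1/2}) E[X] diverges (above the triangle threshold p ~ 1/n).


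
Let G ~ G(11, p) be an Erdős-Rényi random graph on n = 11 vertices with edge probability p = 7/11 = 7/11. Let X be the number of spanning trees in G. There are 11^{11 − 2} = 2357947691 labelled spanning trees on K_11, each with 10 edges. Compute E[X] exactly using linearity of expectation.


K_11 has 11^{11 − 2} = 2357947691 labelled spanning trees.
For each such spanning tree H, let X_H = 1 if all 10 edges of H are present in G. Then P[X_H = 1] = p^{10} = (7/11)^{10} = 282475249/25937424601.
By linearity of expectation: E[X] = Σ_H E[X_H] = 2357947691 · p^{10} = 2357947691 · 282475249/25937424601 = 282475249/11.
Numerically: E[X] ≈ 2.57e+07.

E[X] = 2357947691 · (7/11)^{10} = 282475249/11 ≈ 2.57e+07.


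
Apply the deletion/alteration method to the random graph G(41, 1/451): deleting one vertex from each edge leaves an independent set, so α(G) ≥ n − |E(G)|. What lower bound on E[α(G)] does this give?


E[|E(G)|] = C(41, 2)·p = 820 · (1/451) = 20/11.
E[α(G)] ≥ n − E[|E(G)|] = 41 − 20/11 = 431/11.
Numerically: ≈ 39.1818.
(This is only a lower bound; the true E[α(G)] may be larger.)

E[α(G)] ≥ 431/11 ≈ 39.1818.


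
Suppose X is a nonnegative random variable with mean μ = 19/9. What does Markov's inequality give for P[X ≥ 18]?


μ = E[X] = 19/9, a = 18.
Markov: P[X ≥ 18] ≤ μ/a = (19/9)/18 = 19/162.
Numerically: ≈ 0.1173.
(Since a = 18 > μ = 2.1111, the bound 19/162 is < 1 and informative.)

P[X ≥ 18] ≤ 19/162 ≈ 0.1173.


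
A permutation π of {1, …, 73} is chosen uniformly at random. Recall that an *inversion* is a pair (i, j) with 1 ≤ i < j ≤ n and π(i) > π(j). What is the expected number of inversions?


Write X = Σ X_I over the C(73, 2) = 2628 pairs i < j, with X_I the indicator of one inversion.
There are 2628 indicators.
For each fixed pair i < j, the values π(i) and π(j) are two distinct elements of {1, …, 73} in uniformly random order; by symmetry P[π(i) > π(j)] = 1/2.
By linearity: E[X] = 2628 · (1/2) = C(73, 2) · (1/2) = 2628/2 = 1314 ≈ 1314.000000.

E[X] = 1314 = 1314.000000.


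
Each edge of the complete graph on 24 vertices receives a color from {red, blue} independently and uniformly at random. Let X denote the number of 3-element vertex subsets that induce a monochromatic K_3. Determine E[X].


Let X = Σ_S X_S over the C(24, 3) = 2024 subsets S of size 3, where X_S = 1 if the K_3 on S is monochromatic.
For a fixed S, the K_3 on S has C(3, 2) = 3 edges. P[all 3 edges red] = (1/2)^3, and likewise for blue, so P[monochromatic] = 2·(1/2)^3 = 2^{1 − 3} = 1/4.
Summing: E[X] = C(24, 3) · 2^{1 − 3} = 2024 · 1/4 = 506.
Numerically: E[X] ≈ 506.000.

E[X] = C(24,3)·2^(1−C(3,2)) = 506 ≈ 506.000.


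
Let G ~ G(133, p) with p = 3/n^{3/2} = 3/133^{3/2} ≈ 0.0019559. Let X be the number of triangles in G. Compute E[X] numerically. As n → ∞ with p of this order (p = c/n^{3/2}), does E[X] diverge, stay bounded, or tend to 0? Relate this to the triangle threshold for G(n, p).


Number of potential triangles: C(133, 3) = 383306.
Each occurs with probability p³ ≈ (0.0019559)³ ≈ 7.4822356e-09.
By linearity: E[X] = C(133, 3)·p³ ≈ 383306 · 7.4822356e-09 ≈ 0.00287.
Since α = 3/2 > 1, p = c/n^{3/2} = o(1/n) is below the triangle threshold p ~ 1/n. Asymptotically E[X] ~ (c³/6)·n^{3(1−α)} = (3³/6)·n^{-1.5} → 0, so by Markov's inequality G has no triangles w.h.p.

E[X] ≈ 0.00287; in regime p = Θ(1/n^{3/2}) E[X] tends to 0 (below the triangle threshold p ~ 1/n).


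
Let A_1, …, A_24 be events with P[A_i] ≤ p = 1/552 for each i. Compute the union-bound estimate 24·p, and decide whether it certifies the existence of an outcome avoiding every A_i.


Union bound: P[∪_{i=1}^{24} A_i] ≤ Σ_i P[A_i] ≤ 24·p = 24·(1/552) = 1/23.
Numerically: 1/23 ≈ 0.043.
Is 1/23 < 1? YES.
Since P[∪ A_i] ≤ 1/23 < 1, the complement has P[∩ A_i^c] ≥ 1 − 1/23 = 22/23 > 0, so some outcome avoids every A_i.

24·p = 1/23 ≈ 0.043; existence CERTIFIED by the union bound.


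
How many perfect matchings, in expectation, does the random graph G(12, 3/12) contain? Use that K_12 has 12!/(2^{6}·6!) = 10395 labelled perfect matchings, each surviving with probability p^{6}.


K_12 has 12!/(2^{6}·6!) = 10395 labelled perfect matchings.
For each such perfect matching H, let X_H = 1 if all 6 edges of H are present in G. Then P[X_H = 1] = p^{6} = (1/4)^{6} = 1/4096.
By linearity of expectation: E[X] = Σ_H E[X_H] = 10395 · p^{6} = 10395 · 1/4096 = 10395/4096.
Numerically: E[X] ≈ 2.538.

E[X] = 10395 · (1/4)^{6} = 10395/4096 ≈ 2.538.


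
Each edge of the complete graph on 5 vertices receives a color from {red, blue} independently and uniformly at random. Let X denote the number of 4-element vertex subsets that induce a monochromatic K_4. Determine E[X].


Let X = Σ_S X_S over the C(5, 4) = 5 subsets S of size 4, where X_S = 1 if the K_4 on S is monochromatic.
For a fixed S, the K_4 on S has C(4, 2) = 6 edges. P[all 6 edges red] = (1/2)^6, and likewise for blue, so P[monochromatic] = 2·(1/2)^6 = 2^{1 − 6} = 1/32.
Summing: E[X] = C(5, 4) · 2^{1 − 6} = 5 · 1/32 = 5/32.
Numerically: E[X] ≈ 0.1562.

E[X] = C(5,4)·2^(1−C(4,2)) = 5/32 ≈ 0.1562.


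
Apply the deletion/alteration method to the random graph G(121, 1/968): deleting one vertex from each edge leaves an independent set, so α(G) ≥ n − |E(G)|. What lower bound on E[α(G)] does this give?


E[|E(G)|] = C(121, 2)·p = 7260 · (1/968) = 15/2.
E[α(G)] ≥ n − E[|E(G)|] = 121 − 15/2 = 227/2.
Numerically: ≈ 113.500.
(This is only a lower bound; the true E[α(G)] may be larger.)

E[α(G)] ≥ 227/2 ≈ 113.500.


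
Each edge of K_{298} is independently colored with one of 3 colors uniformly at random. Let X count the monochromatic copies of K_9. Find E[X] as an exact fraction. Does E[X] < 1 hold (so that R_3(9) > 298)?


E[X] = C(298, 9) · 3^{1 − 36} = 45207677551849890 · 3^{−35} = 45207677551849890/50031545098999707.
As a reduced fraction: E[X] = 15069225850616630/16677181699666569 ≈ 0.904.
Is E[X] < 1? YES.
Since E[X] < 1, there exists a 3-coloring of K_{298} with no monochromatic K_9; hence R_3(9) > 298.

E[X] = 15069225850616630/16677181699666569 ≈ 0.904; E[X] < 1, so R_3(9) > 298.


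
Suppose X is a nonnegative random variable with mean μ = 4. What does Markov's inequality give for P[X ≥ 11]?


μ = E[X] = 4, a = 11.
Markov: P[X ≥ 11] ≤ μ/a = (4)/11 = 4/11.
Numerically: ≈ 0.3636.
(Since a = 11 > μ = 4.0000, the bound 4/11 is < 1 and informative.)

P[X ≥ 11] ≤ 4/11 ≈ 0.3636.


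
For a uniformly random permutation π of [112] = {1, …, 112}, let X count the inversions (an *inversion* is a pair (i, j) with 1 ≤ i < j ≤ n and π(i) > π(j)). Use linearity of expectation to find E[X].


Write X = Σ X_I over the C(112, 2) = 6216 pairs i < j, with X_I the indicator of one inversion.
There are 6216 indicators.
For each fixed pair i < j, the values π(i) and π(j) are two distinct elements of {1, …, 112} in uniformly random order; by symmetry P[π(i) > π(j)] = 1/2.
By linearity: E[X] = 6216 · (1/2) = C(112, 2) · (1/2) = 6216/2 = 3108 ≈ 3108.000.

E[X] = 3108 = 3108.000.


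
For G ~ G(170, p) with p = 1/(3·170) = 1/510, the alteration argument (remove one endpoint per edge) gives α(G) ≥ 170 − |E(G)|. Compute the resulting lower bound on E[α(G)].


E[|E(G)|] = C(170, 2)·p = 14365 · (1/510) = 169/6.
E[α(G)] ≥ n − E[|E(G)|] = 170 − 169/6 = 851/6.
Numerically: ≈ 141.833.
(This is only a lower bound; the true E[α(G)] may be larger.)

E[α(G)] ≥ 851/6 ≈ 141.833.


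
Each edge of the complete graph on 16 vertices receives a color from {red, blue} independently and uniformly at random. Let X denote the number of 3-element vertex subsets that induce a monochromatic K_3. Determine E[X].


Let X = Σ_S X_S over the C(16, 3) = 560 subsets S of size 3, where X_S = 1 if the K_3 on S is monochromatic.
For a fixed S, the K_3 on S has C(3, 2) = 3 edges. P[all 3 edges red] = (1/2)^3, and likewise for blue, so P[monochromatic] = 2·(1/2)^3 = 2^{1 − 3} = 1/4.
Summing: E[X] = C(16, 3) · 2^{1 − 3} = 560 · 1/4 = 140.
Numerically: E[X] ≈ 140.000000.

E[X] = C(16,3)·2^(1−C(3,2)) = 140 ≈ 140.000000.


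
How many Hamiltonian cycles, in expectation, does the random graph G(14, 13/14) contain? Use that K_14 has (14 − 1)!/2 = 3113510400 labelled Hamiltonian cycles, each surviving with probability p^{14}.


K_14 has (14 − 1)!/2 = 3113510400 labelled Hamiltonian cycles.
For each such Hamiltonian cycle H, let X_H = 1 if all 14 edges of H are present in G. Then P[X_H = 1] = p^{14} = (13/14)^{14} = 3937376385699289/11112006825558016.
By linearity of expectation: E[X] = Σ_H E[X_H] = 3113510400 · p^{14} = 3113510400 · 3937376385699289/11112006825558016 = 3420497300666614836525/3100448333024.
Numerically: E[X] ≈ 1.10323e+09.

E[X] = 3113510400 · (13/14)^{14} = 3420497300666614836525/3100448333024 ≈ 1.10323e+09.


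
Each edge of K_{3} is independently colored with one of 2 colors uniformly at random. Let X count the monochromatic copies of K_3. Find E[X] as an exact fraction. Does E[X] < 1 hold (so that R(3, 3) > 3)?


E[X] = C(3, 3) · 2^{1 − 3} = 1 · 2^{−2} = 1/4.
As a reduced fraction: E[X] = 1/4 ≈ 0.2500000.
Is E[X] < 1? YES.
Since E[X] < 1, there exists a 2-coloring of K_{3} with no monochromatic K_3; hence R(3, 3) > 3.

E[X] = 1/4 ≈ 0.2500000; E[X] < 1, so R(3, 3) > 3.


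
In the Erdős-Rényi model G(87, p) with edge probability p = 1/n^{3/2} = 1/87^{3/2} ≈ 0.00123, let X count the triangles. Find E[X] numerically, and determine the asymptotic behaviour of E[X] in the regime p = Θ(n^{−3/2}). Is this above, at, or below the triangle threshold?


Number of potential triangles: C(87, 3) = 105995.
Each occurs with probability p³ ≈ (0.00123)³ ≈ 1.87139e-09.
By linearity: E[X] = C(87, 3)·p³ ≈ 105995 · 1.87139e-09 ≈ 0.000.
Since α = 3/2 > 1, p = c/n^{3/2} = o(1/n) is below the triangle threshold p ~ 1/n. Asymptotically E[X] ~ (c³/6)·n^{3(1−α)} = (1³/6)·n^{-1.5} → 0, so by Markov's inequality G has no triangles w.h.p.

E[X] ≈ 0.000; in regime p = Θ(1/n^{3/2}) E[X] tends to 0 (below the triangle threshold p ~ 1/n).


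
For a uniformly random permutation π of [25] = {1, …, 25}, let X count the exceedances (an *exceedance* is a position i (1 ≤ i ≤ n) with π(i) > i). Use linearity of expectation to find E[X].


Write X = Σ_{i=1}^{25} X_i, where X_i = 1_{π(i) > i}.
For each fixed i, π(i) is uniform over {1, …, 25} (marginal of a uniform permutation), so P[π(i) > i] = (n − i)/n. Summing: Σ_{i=1}^{25} (n − i)/n = (0 + 1 + … + 24)/25 = 25(25 − 1)/(2·25) = (25 − 1)/2.
Hence E[X] = Σ_{i=1}^{25} (25 − i)/25 = 12 ≈ 12.00000.

E[X] = 12 = 12.00000.


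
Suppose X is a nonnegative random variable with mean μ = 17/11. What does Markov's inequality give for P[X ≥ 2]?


μ = E[X] = 17/11, a = 2.
Markov: P[X ≥ 2] ≤ μ/a = (17/11)/2 = 17/22.
Numerically: ≈ 0.77273.
(Since a = 2 > μ = 1.54545, the bound 17/22 is < 1 and informative.)

P[X ≥ 2] ≤ 17/22 ≈ 0.77273.


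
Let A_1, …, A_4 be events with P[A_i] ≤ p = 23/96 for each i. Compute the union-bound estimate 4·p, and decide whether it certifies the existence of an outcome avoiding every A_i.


Union bound: P[∪_{i=1}^{4} A_i] ≤ Σ_i P[A_i] ≤ 4·p = 4·(23/96) = 23/24.
Numerically: 23/24 ≈ 0.9583.
Is 23/24 < 1? YES.
Since P[∪ A_i] ≤ 23/24 < 1, the complement has P[∩ A_i^c] ≥ 1 − 23/24 = 1/24 > 0, so some outcome avoids every A_i.

4·p = 23/24 ≈ 0.9583; existence CERTIFIED by the union bound.


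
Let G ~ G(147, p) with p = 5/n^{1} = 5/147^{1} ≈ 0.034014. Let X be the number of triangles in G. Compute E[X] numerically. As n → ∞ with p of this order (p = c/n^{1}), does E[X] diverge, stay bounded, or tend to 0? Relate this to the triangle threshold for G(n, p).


Number of potential triangles: C(147, 3) = 518665.
Each occurs with probability p³ ≈ (0.034014)³ ≈ 3.9351203e-05.
By linearity: E[X] = C(147, 3)·p³ ≈ 518665 · 3.9351203e-05 ≈ 20.41009.
Here α = 1, so p = 5/n is exactly at the triangle threshold p ~ 1/n. Asymptotically E[X] → c³/6 = 5³/6 = 125/6 ≈ 20.83333, a bounded constant. In this regime the triangle count is asymptotically Poisson(c³/6).

E[X] ≈ 20.41009; in regime p = Θ(1/n^{1}) E[X] stays bounded (at the triangle threshold p ~ 1/n).


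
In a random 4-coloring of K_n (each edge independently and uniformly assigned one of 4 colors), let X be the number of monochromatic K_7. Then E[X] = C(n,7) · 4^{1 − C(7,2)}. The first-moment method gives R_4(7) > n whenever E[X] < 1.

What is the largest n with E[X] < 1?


We need C(n, 7) · 4^{1 − 21} < 1, i.e. C(n, 7) < 4^{21 − 1} = 1099511627776.
Check values of n near the boundary:
  n = 174: C(174, 7) = 847879782984; 847879782984 < 1099511627776? YES
  n = 175: C(175, 7) = 883208107275; 883208107275 < 1099511627776? YES
  n = 176: C(176, 7) = 919790691600; 919790691600 < 1099511627776? YES
  n = 177: C(177, 7) = 957664425960; 957664425960 < 1099511627776? YES
  n = 178: C(178, 7) = 996867063280; 996867063280 < 1099511627776? YES
  n = 179: C(179, 7) = 1037437234460; 1037437234460 < 1099511627776? YES
  n = 180: C(180, 7) = 1079414463600; 1079414463600 < 1099511627776? YES
  n = 181: C(181, 7) = 1122839183400; 1122839183400 < 1099511627776? NO
  n = 182: C(182, 7) = 1167752750736; 1167752750736 < 1099511627776? NO
  n = 183: C(183, 7) = 1214197462413; 1214197462413 < 1099511627776? NO
The largest n with C(n, 7) < 1099511627776 is n = 180 (where E[X] = 67463403975/68719476736 ≈ 0.98172). Hence R_4(7) > 180, i.e. R_4(7) ≥ 181.

Largest n = 180; hence R_4(7) > 180.


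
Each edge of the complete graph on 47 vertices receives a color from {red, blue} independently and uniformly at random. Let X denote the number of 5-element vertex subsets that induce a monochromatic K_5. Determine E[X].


Let X = Σ_S X_S over the C(47, 5) = 1533939 subsets S of size 5, where X_S = 1 if the K_5 on S is monochromatic.
For a fixed S, the K_5 on S has C(5, 2) = 10 edges. P[all 10 edges red] = (1/2)^10, and likewise for blue, so P[monochromatic] = 2·(1/2)^10 = 2^{1 − 10} = 1/512.
By linearity of expectation: E[X] = C(47, 5) · 2^{1 − 10} = 1533939 · 1/512 = 1533939/512.
Numerically: E[X] ≈ 2995.9746.

E[X] = C(47,5)·2^(1−C(5,2)) = 1533939/512 ≈ 2995.9746.


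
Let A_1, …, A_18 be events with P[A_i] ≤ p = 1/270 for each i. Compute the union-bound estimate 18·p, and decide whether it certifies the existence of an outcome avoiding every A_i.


Union bound: P[∪_{i=1}^{18} A_i] ≤ Σ_i P[A_i] ≤ 18·p = 18·(1/270) = 1/15.
Numerically: 1/15 ≈ 0.067.
Is 1/15 < 1? YES.
Since P[∪ A_i] ≤ 1/15 < 1, the complement has P[∩ A_i^c] ≥ 1 − 1/15 = 14/15 > 0, so some outcome avoids every A_i.

18·p = 1/15 ≈ 0.067; existence CERTIFIED by the union bound.


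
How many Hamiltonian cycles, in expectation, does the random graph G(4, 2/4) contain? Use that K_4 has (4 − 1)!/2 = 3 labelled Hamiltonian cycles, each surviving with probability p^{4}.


K_4 has (4 − 1)!/2 = 3 labelled Hamiltonian cycles.
For each such Hamiltonian cycle H, let X_H = 1 if all 4 edges of H are present in G. Then P[X_H = 1] = p^{4} = (1/2)^{4} = 1/16.
By linearity: E[X] = Σ_H E[X_H] = 3 · p^{4} = 3 · 1/16 = 3/16.
Numerically: E[X] ≈ 0.1875.

E[X] = 3 · (1/2)^{4} = 3/16 ≈ 0.1875.


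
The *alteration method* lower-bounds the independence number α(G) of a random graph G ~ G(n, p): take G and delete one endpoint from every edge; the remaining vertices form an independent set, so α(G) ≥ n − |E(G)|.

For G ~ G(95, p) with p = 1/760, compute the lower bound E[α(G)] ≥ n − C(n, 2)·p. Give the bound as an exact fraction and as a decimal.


E[|E(G)|] = C(95, 2)·p = 4465 · (1/760) = 47/8.
E[α(G)] ≥ n − E[|E(G)|] = 95 − 47/8 = 713/8.
Numerically: ≈ 89.12500.
(This is only a lower bound; the true E[α(G)] may be larger.)

E[α(G)] ≥ 713/8 ≈ 89.12500.


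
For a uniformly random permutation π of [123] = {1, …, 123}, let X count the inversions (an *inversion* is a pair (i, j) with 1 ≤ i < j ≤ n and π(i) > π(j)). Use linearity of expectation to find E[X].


Write X = Σ X_I over the C(123, 2) = 7503 pairs i < j, with X_I the indicator of one inversion.
There are 7503 indicators.
For each fixed pair i < j, the values π(i) and π(j) are two distinct elements of {1, …, 123} in uniformly random order; by symmetry P[π(i) > π(j)] = 1/2.
By linearity: E[X] = 7503 · (1/2) = C(123, 2) · (1/2) = 7503/2 = 7503/2 ≈ 3751.5000.

E[X] = 7503/2 = 3751.5000.


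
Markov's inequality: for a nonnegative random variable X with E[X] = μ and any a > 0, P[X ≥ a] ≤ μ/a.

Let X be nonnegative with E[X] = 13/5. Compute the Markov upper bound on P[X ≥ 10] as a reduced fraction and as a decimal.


μ = E[X] = 13/5, a = 10.
Markov: P[X ≥ 10] ≤ μ/a = (13/5)/10 = 13/50.
Numerically: ≈ 0.2600.
(Since a = 10 > μ = 2.6000, the bound 13/50 is < 1 and informative.)

P[X ≥ 10] ≤ 13/50 ≈ 0.2600.


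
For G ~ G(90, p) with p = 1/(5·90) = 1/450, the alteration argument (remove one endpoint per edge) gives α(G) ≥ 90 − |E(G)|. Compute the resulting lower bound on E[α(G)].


E[|E(G)|] = C(90, 2)·p = 4005 · (1/450) = 89/10.
E[α(G)] ≥ n − E[|E(G)|] = 90 − 89/10 = 811/10.
Numerically: ≈ 81.1000.
(This is only a lower bound; the true E[α(G)] may be larger.)

E[α(G)] ≥ 811/10 ≈ 81.1000.


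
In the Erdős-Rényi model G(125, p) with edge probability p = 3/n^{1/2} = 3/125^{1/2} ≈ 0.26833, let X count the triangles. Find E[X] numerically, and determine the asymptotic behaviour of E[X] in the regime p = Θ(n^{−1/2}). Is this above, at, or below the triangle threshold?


Number of potential triangles: C(125, 3) = 317750.
Each occurs with probability p³ ≈ (0.26833)³ ≈ 1.9319627e-02.
By linearity: E[X] = C(125, 3)·p³ ≈ 317750 · 1.9319627e-02 ≈ 6138.81158.
Since α = 1/2 < 1, p = c/n^{1/2} ≫ 1/n is above the triangle threshold p ~ 1/n. Asymptotically E[X] ~ (c³/6)·n^{3(1−α)} = (3³/6)·n^{1.5} → ∞; triangles are abundant w.h.p.

E[X] ≈ 6138.81158; in regime p = Θ(1/n^{1/2}) E[X] diverges (above the triangle threshold p ~ 1/n).


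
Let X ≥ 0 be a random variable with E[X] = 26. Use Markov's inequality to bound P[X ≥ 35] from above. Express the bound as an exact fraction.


μ = E[X] = 26, a = 35.
Markov: P[X ≥ 35] ≤ μ/a = (26)/35 = 26/35.
Numerically: ≈ 0.7429.
(Since a = 35 > μ = 26.0000, the bound 26/35 is < 1 and informative.)

P[X ≥ 35] ≤ 26/35 ≈ 0.7429.


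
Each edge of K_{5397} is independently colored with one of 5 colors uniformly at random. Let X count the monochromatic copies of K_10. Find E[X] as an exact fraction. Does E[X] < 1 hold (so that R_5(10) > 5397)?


E[X] = C(5397, 10) · 5^{1 − 45} = 5729779230003226281244520755596 · 5^{−44} = 5729779230003226281244520755596/5684341886080801486968994140625.
As a reduced fraction: E[X] = 5729779230003226281244520755596/5684341886080801486968994140625 ≈ 1.007993.
Is E[X] < 1? NO.
Since E[X] ≥ 1, the first-moment bound is inconclusive at n = 5397; it does NOT by itself certify R_5(10) > 5397.

E[X] = 5729779230003226281244520755596/5684341886080801486968994140625 ≈ 1.007993; E[X] ≥ 1; first-moment method inconclusive here.


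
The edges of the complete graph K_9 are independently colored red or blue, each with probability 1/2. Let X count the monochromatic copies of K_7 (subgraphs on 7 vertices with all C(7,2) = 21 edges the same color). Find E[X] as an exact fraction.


Let X = Σ_S X_S over the C(9, 7) = 36 subsets S of size 7, where X_S = 1 if the K_7 on S is monochromatic.
For a fixed S, the K_7 on S has C(7, 2) = 21 edges. P[all 21 edges red] = (1/2)^21, and likewise for blue, so P[monochromatic] = 2·(1/2)^21 = 2^{1 − 21} = 1/1048576.
By linearity: E[X] = C(9, 7) · 2^{1 − 21} = 36 · 1/1048576 = 9/262144.
Numerically: E[X] ≈ 0.00003.

E[X] = C(9,7)·2^(1−C(7,2)) = 9/262144 ≈ 0.00003.


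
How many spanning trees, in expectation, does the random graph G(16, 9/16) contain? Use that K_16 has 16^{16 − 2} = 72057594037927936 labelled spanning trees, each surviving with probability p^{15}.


K_16 has 16^{16 − 2} = 72057594037927936 labelled spanning trees.
For each such spanning tree H, let X_H = 1 if all 15 edges of H are present in G. Then P[X_H = 1] = p^{15} = (9/16)^{15} = 205891132094649/1152921504606846976.
By linearity of expectation: E[X] = Σ_H E[X_H] = 72057594037927936 · p^{15} = 72057594037927936 · 205891132094649/1152921504606846976 = 205891132094649/16.
Numerically: E[X] ≈ 1.28682e+13.

E[X] = 72057594037927936 · (9/16)^{15} = 205891132094649/16 ≈ 1.28682e+13.


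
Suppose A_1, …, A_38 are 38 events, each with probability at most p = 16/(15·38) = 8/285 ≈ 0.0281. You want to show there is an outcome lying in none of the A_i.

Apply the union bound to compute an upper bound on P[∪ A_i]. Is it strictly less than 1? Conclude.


Union bound: P[∪_{i=1}^{38} A_i] ≤ Σ_i P[A_i] ≤ 38·p = 38·(8/285) = 16/15.
Numerically: 16/15 ≈ 1.0667.
Is 16/15 < 1? NO.
Since the bound 16/15 is ≥ 1, the union bound is uninformative here; it does NOT by itself certify existence.

38·p = 16/15 ≈ 1.0667; existence NOT certified by the union bound.


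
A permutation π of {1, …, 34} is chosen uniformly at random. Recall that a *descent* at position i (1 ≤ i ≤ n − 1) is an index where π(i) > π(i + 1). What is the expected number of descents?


Write X = Σ X_I over i = 1, …, 33, with X_I the indicator of one descent.
There are 33 indicators.
For each fixed i, the pair (π(i), π(i+1)) is a uniformly random ordered pair of distinct values from {1, …, 34}; by symmetry P[π(i) > π(i+1)] = 1/2.
By linearity: E[X] = 33 · (1/2) = (34 − 1) · (1/2) = 33/2 ≈ 16.50000.

E[X] = 33/2 = 16.50000.


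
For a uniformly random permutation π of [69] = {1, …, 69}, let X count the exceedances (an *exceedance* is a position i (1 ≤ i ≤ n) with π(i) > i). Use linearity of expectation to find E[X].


Write X = Σ_{i=1}^{69} X_i, where X_i = 1_{π(i) > i}.
For each fixed i, π(i) is uniform over {1, …, 69} (marginal of a uniform permutation), so P[π(i) > i] = (n − i)/n. Summing: Σ_{i=1}^{69} (n − i)/n = (0 + 1 + … + 68)/69 = 69(69 − 1)/(2·69) = (69 − 1)/2.
Hence E[X] = Σ_{i=1}^{69} (69 − i)/69 = 34 ≈ 34.00000.

E[X] = 34 = 34.00000.


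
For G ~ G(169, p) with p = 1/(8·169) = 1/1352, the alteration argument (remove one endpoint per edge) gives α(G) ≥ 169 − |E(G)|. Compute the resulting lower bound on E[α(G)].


E[|E(G)|] = C(169, 2)·p = 14196 · (1/1352) = 21/2.
E[α(G)] ≥ n − E[|E(G)|] = 169 − 21/2 = 317/2.
Numerically: ≈ 158.500000.
(This is only a lower bound; the true E[α(G)] may be larger.)

E[α(G)] ≥ 317/2 ≈ 158.500000.


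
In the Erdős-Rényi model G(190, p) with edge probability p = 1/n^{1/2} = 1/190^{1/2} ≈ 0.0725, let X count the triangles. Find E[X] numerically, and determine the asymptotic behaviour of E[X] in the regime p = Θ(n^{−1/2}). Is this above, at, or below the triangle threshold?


Number of potential triangles: C(190, 3) = 1125180.
Each occurs with probability p³ ≈ (0.0725)³ ≈ 3.81830e-04.
By linearity: E[X] = C(190, 3)·p³ ≈ 1125180 · 3.81830e-04 ≈ 429.627.
Since α = 1/2 < 1, p = c/n^{1/2} ≫ 1/n is above the triangle threshold p ~ 1/n. Asymptotically E[X] ~ (c³/6)·n^{3(1−α)} = (1³/6)·n^{1.5} → ∞; triangles are abundant w.h.p.

E[X] ≈ 429.627; in regime p = Θ(1/n^{1/2}) E[X] diverges (above the triangle threshold p ~ 1/n).


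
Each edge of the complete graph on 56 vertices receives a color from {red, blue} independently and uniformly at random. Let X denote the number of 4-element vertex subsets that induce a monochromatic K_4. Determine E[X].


Let X = Σ_S X_S over the C(56, 4) = 367290 subsets S of size 4, where X_S = 1 if the K_4 on S is monochromatic.
For a fixed S, the K_4 on S has C(4, 2) = 6 edges. P[all 6 edges red] = (1/2)^6, and likewise for blue, so P[monochromatic] = 2·(1/2)^6 = 2^{1 − 6} = 1/32.
By linearity: E[X] = C(56, 4) · 2^{1 − 6} = 367290 · 1/32 = 183645/16.
Numerically: E[X] ≈ 11477.812.

E[X] = C(56,4)·2^(1−C(4,2)) = 183645/16 ≈ 11477.812.


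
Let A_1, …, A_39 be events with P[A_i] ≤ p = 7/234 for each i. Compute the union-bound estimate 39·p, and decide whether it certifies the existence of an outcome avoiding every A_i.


Union bound: P[∪_{i=1}^{39} A_i] ≤ Σ_i P[A_i] ≤ 39·p = 39·(7/234) = 7/6.
Numerically: 7/6 ≈ 1.1666667.
Is 7/6 < 1? NO.
Since the bound 7/6 is ≥ 1, the union bound is uninformative here; it does NOT by itself certify existence.

39·p = 7/6 ≈ 1.1666667; existence NOT certified by the union bound.
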